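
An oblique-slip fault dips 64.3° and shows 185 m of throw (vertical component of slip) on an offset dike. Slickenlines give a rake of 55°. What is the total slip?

dip-slip = throw / sin(dip) = 185 / sin(64.3°) = 205.3 m
net slip = dip-slip / sin(rake) = 205.3 / sin(55°) = 251 m

251 m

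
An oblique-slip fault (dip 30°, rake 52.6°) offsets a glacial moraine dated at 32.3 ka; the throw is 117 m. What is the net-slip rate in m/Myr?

9120 m/Myr

dip-slip = throw / sin(dip) = 117 / sin(30°) = 234 m
net slip = dip-slip / sin(rake) = 234 / sin(52.6°) = 294.6 m
rate = 294.6 m / 32.3 ka = 0.00912 m/yr = 9120 m/Myr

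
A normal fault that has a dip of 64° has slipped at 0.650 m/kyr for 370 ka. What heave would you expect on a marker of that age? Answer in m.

dip-slip = rate × time = 0.650 m/kyr × 370 ka = 240.5 m
heave = dip-slip × cos(dip) = 240.5 × cos(64°) = 105 m

105 m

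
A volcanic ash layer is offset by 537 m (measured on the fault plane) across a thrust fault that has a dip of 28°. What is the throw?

252 m

throw = dip-slip × sin(dip) = 537 m × sin(28°) = 252 m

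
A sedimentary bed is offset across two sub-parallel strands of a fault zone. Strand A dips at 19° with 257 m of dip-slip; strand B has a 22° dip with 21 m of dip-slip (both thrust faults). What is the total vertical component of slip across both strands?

throw_A = 257 × sin(19°) = 83.67 m
throw_B = 21 × sin(22°) = 7.867 m
total = 83.67 + 7.867 = 91.5 m

91.5 m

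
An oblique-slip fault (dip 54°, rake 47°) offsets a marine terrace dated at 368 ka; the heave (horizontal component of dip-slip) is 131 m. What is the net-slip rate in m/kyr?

dip-slip = heave / cos(dip) = 131 / cos(54°) = 222.9 m
net slip = dip-slip / sin(rake) = 222.9 / sin(47°) = 304.7 m
rate = 304.7 m / 368 ka = 0.000828 m/yr = 0.828 m/kyr

0.828 m/kyr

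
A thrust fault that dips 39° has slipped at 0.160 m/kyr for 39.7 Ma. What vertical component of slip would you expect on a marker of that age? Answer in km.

4 km

dip-slip = rate × time = 0.160 m/kyr × 39.7 Ma = 6352 m
throw = dip-slip × sin(dip) = 6352 × sin(39°) = 4000 m = 4 km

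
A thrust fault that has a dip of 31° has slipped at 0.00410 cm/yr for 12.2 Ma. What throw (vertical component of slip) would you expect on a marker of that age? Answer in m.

258 m

dip-slip = rate × time = 0.00410 cm/yr × 12.2 Ma = 500.2 m
throw = dip-slip × sin(dip) = 500.2 × sin(31°) = 258 m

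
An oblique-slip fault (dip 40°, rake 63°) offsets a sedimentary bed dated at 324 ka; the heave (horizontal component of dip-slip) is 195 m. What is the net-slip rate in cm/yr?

0.0882 cm/yr

dip-slip = heave / cos(dip) = 195 / cos(40°) = 254.6 m
net slip = dip-slip / sin(rake) = 254.6 / sin(63°) = 285.7 m
rate = 285.7 m / 324 ka = 0.000882 m/yr = 0.0882 cm/yr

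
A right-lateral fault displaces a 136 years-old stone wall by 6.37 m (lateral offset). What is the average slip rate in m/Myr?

rate = 6.37 m / 136 years = 0.0468 m/yr = 46800 m/Myr

46800 m/Myr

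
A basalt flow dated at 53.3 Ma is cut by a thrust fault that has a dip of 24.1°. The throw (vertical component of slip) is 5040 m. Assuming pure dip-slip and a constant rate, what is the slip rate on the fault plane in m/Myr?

dip-slip = throw / sin(dip) = 5040 m / sin(24.1°) = 12340 m
rate = 12340 m / 53.3 Ma = 0.000232 m/yr = 232 m/Myr

232 m/Myr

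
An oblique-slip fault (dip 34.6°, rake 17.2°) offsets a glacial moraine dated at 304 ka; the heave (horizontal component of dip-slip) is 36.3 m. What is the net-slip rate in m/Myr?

491 m/Myr

dip-slip = heave / cos(dip) = 36.3 / cos(34.6°) = 44.10 m
net slip = dip-slip / sin(rake) = 44.10 / sin(17.2°) = 149.1 m
rate = 149.1 m / 304 ka = 0.000491 m/yr = 491 m/Myr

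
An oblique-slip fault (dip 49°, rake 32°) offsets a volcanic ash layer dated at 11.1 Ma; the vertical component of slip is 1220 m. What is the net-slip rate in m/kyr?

0.275 m/kyr

dip-slip = throw / sin(dip) = 1220 / sin(49°) = 1617 m
net slip = dip-slip / sin(rake) = 1617 / sin(32°) = 3050 m
rate = 3050 m / 11.1 Ma = 0.000275 m/yr = 0.275 m/kyr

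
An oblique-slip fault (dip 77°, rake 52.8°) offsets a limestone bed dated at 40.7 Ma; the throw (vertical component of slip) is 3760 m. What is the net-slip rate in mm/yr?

0.119 mm/yr

dip-slip = throw / sin(dip) = 3760 / sin(77°) = 3859 m
net slip = dip-slip / sin(rake) = 3859 / sin(52.8°) = 4845 m
rate = 4845 m / 40.7 Ma = 0.000119 m/yr = 0.119 mm/yr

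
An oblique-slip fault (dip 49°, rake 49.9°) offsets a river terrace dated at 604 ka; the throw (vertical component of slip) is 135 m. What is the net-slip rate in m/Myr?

dip-slip = throw / sin(dip) = 135 / sin(49°) = 178.9 m
net slip = dip-slip / sin(rake) = 178.9 / sin(49.9°) = 233.8 m
rate = 233.8 m / 604 ka = 0.000387 m/yr = 387 m/Myr

387 m/Myr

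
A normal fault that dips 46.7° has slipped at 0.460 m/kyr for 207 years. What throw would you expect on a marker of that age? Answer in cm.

6.93 cm

dip-slip = rate × time = 0.460 m/kyr × 207 years = 0.09522 m
throw = dip-slip × sin(dip) = 0.09522 × sin(46.7°) = 0.0693 m = 6.93 cm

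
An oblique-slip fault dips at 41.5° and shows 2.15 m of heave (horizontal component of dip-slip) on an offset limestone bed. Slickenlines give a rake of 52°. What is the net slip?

dip-slip = heave / cos(dip) = 2.15 / cos(41.5°) = 2.871 m
net slip = dip-slip / sin(rake) = 2.871 / sin(52°) = 3.64 m

3.64 m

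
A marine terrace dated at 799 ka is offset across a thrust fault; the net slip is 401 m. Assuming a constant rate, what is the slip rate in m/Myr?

502 m/Myr

rate = 401 m / 799 ka = 0.000502 m/yr = 502 m/Myr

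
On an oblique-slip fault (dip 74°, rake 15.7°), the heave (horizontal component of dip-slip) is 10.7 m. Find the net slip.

dip-slip = heave / cos(dip) = 10.7 / cos(74°) = 38.82 m
net slip = dip-slip / sin(rake) = 38.82 / sin(15.7°) = 143 m

143 m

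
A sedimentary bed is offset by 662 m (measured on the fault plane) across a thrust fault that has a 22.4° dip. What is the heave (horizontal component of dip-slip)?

heave = dip-slip × cos(dip) = 662 m × cos(22.4°) = 612 m

612 m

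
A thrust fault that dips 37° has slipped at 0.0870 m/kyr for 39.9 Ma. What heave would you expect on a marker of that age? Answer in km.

2.77 km

dip-slip = rate × time = 0.0870 m/kyr × 39.9 Ma = 3471 m
heave = dip-slip × cos(dip) = 3471 × cos(37°) = 2770 m = 2.77 km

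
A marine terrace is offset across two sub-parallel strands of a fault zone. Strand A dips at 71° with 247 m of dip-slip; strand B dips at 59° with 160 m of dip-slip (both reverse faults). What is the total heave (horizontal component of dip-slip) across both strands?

heave_A = 247 × cos(71°) = 80.42 m
heave_B = 160 × cos(59°) = 82.41 m
total = 80.42 + 82.41 = 163 m

163 m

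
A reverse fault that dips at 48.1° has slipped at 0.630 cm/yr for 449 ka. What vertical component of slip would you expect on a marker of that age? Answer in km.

2.11 km

dip-slip = rate × time = 0.630 cm/yr × 449 ka = 2829 m
throw = dip-slip × sin(dip) = 2829 × sin(48.1°) = 2110 m = 2.11 km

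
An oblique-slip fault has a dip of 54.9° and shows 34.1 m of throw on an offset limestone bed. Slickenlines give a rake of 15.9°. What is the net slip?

dip-slip = throw / sin(dip) = 34.1 / sin(54.9°) = 41.68 m
net slip = dip-slip / sin(rake) = 41.68 / sin(15.9°) = 152 m

152 m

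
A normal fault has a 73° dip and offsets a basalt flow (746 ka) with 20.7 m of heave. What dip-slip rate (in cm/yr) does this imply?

0.00949 cm/yr

dip-slip = heave / cos(dip) = 20.7 m / cos(73°) = 70.80 m
rate = 70.80 m / 746 ka = 0.0000949 m/yr = 0.00949 cm/yr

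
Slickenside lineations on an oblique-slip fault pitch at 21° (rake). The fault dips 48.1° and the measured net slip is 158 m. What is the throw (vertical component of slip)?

42.1 m

dip-slip = net slip × sin(rake) = 158 m × sin(21°) = 56.62 m
throw = dip-slip × sin(dip) = 56.62 × sin(48.1°) = 42.1 m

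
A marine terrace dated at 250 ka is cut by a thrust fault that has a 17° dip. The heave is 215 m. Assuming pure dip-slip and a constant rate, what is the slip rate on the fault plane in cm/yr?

dip-slip = heave / cos(dip) = 215 m / cos(17°) = 224.8 m
rate = 224.8 m / 250 ka = 0.000899 m/yr = 0.0899 cm/yr

0.0899 cm/yr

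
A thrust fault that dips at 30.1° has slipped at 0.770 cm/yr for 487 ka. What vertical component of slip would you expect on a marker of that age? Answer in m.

1880 m

dip-slip = rate × time = 0.770 cm/yr × 487 ka = 3750 m
throw = dip-slip × sin(dip) = 3750 × sin(30.1°) = 1880 m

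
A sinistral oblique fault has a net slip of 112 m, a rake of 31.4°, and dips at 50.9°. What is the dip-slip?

dip-slip = net slip × sin(rake) = 112 m × sin(31.4°) = 58.4 m

58.4 m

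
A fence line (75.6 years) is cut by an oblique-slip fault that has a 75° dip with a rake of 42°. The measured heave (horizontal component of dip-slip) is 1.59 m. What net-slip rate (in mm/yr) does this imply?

dip-slip = heave / cos(dip) = 1.59 / cos(75°) = 6.143 m
net slip = dip-slip / sin(rake) = 6.143 / sin(42°) = 9.181 m
rate = 9.181 m / 75.6 years = 0.121 m/yr = 121 mm/yr

121 mm/yr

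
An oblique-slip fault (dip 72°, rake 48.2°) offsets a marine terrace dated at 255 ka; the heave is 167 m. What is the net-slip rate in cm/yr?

0.284 cm/yr

dip-slip = heave / cos(dip) = 167 / cos(72°) = 540.4 m
net slip = dip-slip / sin(rake) = 540.4 / sin(48.2°) = 724.9 m
rate = 724.9 m / 255 ka = 0.00284 m/yr = 0.284 cm/yr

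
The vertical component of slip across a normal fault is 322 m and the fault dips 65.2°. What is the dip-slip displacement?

355 m

dip-slip = throw / sin(dip) = 322 / sin(65.2°) = 355 m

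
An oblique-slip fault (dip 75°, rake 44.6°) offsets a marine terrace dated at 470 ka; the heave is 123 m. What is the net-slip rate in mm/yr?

1.44 mm/yr

dip-slip = heave / cos(dip) = 123 / cos(75°) = 475.2 m
net slip = dip-slip / sin(rake) = 475.2 / sin(44.6°) = 676.8 m
rate = 676.8 m / 470 ka = 0.00144 m/yr = 1.44 mm/yr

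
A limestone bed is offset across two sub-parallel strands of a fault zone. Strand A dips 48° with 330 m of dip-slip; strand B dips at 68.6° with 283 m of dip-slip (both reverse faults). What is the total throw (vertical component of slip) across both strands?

throw_A = 330 × sin(48°) = 245.2 m
throw_B = 283 × sin(68.6°) = 263.5 m
total = 245.2 + 263.5 = 509 m

509 m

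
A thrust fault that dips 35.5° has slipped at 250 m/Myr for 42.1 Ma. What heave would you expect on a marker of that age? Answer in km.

dip-slip = rate × time = 250 m/Myr × 42.1 Ma = 10520 m
heave = dip-slip × cos(dip) = 10520 × cos(35.5°) = 8570 m = 8.57 km

8.57 km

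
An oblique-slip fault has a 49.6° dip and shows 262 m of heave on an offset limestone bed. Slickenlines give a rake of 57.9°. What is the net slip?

477 m

dip-slip = heave / cos(dip) = 262 / cos(49.6°) = 404.2 m
net slip = dip-slip / sin(rake) = 404.2 / sin(57.9°) = 477 m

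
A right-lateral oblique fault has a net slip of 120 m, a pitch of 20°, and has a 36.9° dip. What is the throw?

24.6 m

dip-slip = net slip × sin(rake) = 120 m × sin(20°) = 41.04 m
throw = dip-slip × sin(dip) = 41.04 × sin(36.9°) = 24.6 m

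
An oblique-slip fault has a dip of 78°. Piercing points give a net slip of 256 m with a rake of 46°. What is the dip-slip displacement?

dip-slip = net slip × sin(rake) = 256 m × sin(46°) = 184 m

184 m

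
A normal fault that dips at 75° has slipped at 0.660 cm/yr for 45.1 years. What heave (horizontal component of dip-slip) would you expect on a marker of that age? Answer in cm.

7.70 cm

dip-slip = rate × time = 0.660 cm/yr × 45.1 years = 0.2977 m
heave = dip-slip × cos(dip) = 0.2977 × cos(75°) = 0.0770 m = 7.70 cm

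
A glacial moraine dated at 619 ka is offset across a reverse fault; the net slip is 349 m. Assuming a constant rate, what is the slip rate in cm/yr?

rate = 349 m / 619 ka = 0.000564 m/yr = 0.0564 cm/yr

0.0564 cm/yr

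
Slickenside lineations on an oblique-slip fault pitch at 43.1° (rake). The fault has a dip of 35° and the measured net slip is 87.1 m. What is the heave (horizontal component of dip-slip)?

dip-slip = net slip × sin(rake) = 87.1 m × sin(43.1°) = 59.51 m
heave = dip-slip × cos(dip) = 59.51 × cos(35°) = 48.8 m

48.8 m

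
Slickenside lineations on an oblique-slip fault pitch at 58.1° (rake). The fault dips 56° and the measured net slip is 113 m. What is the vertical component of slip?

79.5 m

dip-slip = net slip × sin(rake) = 113 m × sin(58.1°) = 95.93 m
throw = dip-slip × sin(dip) = 95.93 × sin(56°) = 79.5 m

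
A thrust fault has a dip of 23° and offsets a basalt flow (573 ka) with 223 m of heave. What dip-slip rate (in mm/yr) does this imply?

dip-slip = heave / cos(dip) = 223 m / cos(23°) = 242.3 m
rate = 242.3 m / 573 ka = 0.000423 m/yr = 0.423 mm/yr

0.423 mm/yr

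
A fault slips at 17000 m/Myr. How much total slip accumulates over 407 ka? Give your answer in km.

6.92 km

slip = rate × time = 17000 m/Myr × 407 ka = 6920 m = 6.92 km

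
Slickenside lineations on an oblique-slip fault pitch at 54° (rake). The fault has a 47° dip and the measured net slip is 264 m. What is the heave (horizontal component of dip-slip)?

dip-slip = net slip × sin(rake) = 264 m × sin(54°) = 213.6 m
heave = dip-slip × cos(dip) = 213.6 × cos(47°) = 146 m

146 m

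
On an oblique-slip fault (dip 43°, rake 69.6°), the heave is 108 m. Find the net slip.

158 m

dip-slip = heave / cos(dip) = 108 / cos(43°) = 147.7 m
net slip = dip-slip / sin(rake) = 147.7 / sin(69.6°) = 158 m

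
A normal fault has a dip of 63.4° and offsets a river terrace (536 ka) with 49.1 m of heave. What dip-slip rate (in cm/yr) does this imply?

dip-slip = heave / cos(dip) = 49.1 m / cos(63.4°) = 109.7 m
rate = 109.7 m / 536 ka = 0.000205 m/yr = 0.0205 cm/yr

0.0205 cm/yr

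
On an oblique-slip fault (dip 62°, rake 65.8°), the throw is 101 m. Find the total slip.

dip-slip = throw / sin(dip) = 101 / sin(62°) = 114.4 m
net slip = dip-slip / sin(rake) = 114.4 / sin(65.8°) = 125 m

125 m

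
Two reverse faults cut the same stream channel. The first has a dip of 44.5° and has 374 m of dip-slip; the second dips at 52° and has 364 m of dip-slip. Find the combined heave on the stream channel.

heave_A = 374 × cos(44.5°) = 266.8 m
heave_B = 364 × cos(52°) = 224.1 m
total = 266.8 + 224.1 = 491 m

491 m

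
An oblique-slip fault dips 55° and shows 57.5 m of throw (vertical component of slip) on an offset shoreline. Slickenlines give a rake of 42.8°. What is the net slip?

dip-slip = throw / sin(dip) = 57.5 / sin(55°) = 70.19 m
net slip = dip-slip / sin(rake) = 70.19 / sin(42.8°) = 103 m

103 m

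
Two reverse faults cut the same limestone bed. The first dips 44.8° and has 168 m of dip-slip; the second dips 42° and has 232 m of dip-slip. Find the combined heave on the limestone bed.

heave_A = 168 × cos(44.8°) = 119.2 m
heave_B = 232 × cos(42°) = 172.4 m
total = 119.2 + 172.4 = 292 m

292 m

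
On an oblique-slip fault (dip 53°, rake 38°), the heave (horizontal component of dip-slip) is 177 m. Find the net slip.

dip-slip = heave / cos(dip) = 177 / cos(53°) = 294.1 m
net slip = dip-slip / sin(rake) = 294.1 / sin(38°) = 478 m

478 m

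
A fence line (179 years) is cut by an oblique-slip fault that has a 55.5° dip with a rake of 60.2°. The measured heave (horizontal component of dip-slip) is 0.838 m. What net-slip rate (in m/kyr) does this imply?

9.52 m/kyr

dip-slip = heave / cos(dip) = 0.838 / cos(55.5°) = 1.480 m
net slip = dip-slip / sin(rake) = 1.480 / sin(60.2°) = 1.705 m
rate = 1.705 m / 179 years = 0.00952 m/yr = 9.52 m/kyr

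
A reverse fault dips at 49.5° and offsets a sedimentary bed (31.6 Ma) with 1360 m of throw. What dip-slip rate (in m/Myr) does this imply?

dip-slip = throw / sin(dip) = 1360 m / sin(49.5°) = 1789 m
rate = 1789 m / 31.6 Ma = 0.0000566 m/yr = 56.6 m/Myr

56.6 m/Myr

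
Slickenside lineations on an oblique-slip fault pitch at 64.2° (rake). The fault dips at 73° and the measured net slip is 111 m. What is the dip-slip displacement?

99.9 m

dip-slip = net slip × sin(rake) = 111 m × sin(64.2°) = 99.9 m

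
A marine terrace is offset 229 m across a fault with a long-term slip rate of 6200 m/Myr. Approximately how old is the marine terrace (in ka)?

age = offset / rate = 229 m / (6200 m/Myr) = 36900 yr = 36.9 ka

36.9 ka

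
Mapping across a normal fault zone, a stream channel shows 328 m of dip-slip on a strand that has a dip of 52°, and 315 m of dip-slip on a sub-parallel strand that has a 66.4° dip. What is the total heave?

328 m

heave_A = 328 × cos(52°) = 201.9 m
heave_B = 315 × cos(66.4°) = 126.1 m
total = 201.9 + 126.1 = 328 m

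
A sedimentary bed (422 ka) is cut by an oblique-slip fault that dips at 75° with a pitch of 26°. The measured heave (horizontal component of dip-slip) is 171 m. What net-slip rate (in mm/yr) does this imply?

3.57 mm/yr

dip-slip = heave / cos(dip) = 171 / cos(75°) = 660.7 m
net slip = dip-slip / sin(rake) = 660.7 / sin(26°) = 1507 m
rate = 1507 m / 422 ka = 0.00357 m/yr = 3.57 mm/yr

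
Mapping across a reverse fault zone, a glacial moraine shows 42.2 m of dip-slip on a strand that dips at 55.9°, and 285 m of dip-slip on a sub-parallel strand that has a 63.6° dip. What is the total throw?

290 m

throw_A = 42.2 × sin(55.9°) = 34.94 m
throw_B = 285 × sin(63.6°) = 255.3 m
total = 34.94 + 255.3 = 290 m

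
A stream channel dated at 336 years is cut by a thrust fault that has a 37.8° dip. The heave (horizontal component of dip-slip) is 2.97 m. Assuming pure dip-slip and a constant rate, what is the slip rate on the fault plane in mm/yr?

11.2 mm/yr

dip-slip = heave / cos(dip) = 2.97 m / cos(37.8°) = 3.759 m
rate = 3.759 m / 336 years = 0.0112 m/yr = 11.2 mm/yr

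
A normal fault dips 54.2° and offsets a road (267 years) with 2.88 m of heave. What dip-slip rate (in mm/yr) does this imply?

18.4 mm/yr

dip-slip = heave / cos(dip) = 2.88 m / cos(54.2°) = 4.923 m
rate = 4.923 m / 267 years = 0.0184 m/yr = 18.4 mm/yr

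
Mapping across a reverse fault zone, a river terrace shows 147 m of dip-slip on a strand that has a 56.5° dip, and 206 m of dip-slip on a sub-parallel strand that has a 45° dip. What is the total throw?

268 m

throw_A = 147 × sin(56.5°) = 122.6 m
throw_B = 206 × sin(45°) = 145.7 m
total = 122.6 + 145.7 = 268 m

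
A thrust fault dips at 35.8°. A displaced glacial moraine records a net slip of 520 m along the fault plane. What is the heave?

heave = dip-slip × cos(dip) = 520 m × cos(35.8°) = 422 m

422 m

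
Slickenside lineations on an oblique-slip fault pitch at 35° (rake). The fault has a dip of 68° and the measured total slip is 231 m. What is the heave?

49.6 m

dip-slip = net slip × sin(rake) = 231 m × sin(35°) = 132.5 m
heave = dip-slip × cos(dip) = 132.5 × cos(68°) = 49.6 m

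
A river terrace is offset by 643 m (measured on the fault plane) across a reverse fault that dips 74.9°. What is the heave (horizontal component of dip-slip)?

heave = dip-slip × cos(dip) = 643 m × cos(74.9°) = 168 m

168 m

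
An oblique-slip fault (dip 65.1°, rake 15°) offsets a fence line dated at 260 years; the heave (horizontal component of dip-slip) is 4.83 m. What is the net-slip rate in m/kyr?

170 m/kyr

dip-slip = heave / cos(dip) = 4.83 / cos(65.1°) = 11.47 m
net slip = dip-slip / sin(rake) = 11.47 / sin(15°) = 44.32 m
rate = 44.32 m / 260 years = 0.170 m/yr = 170 m/kyr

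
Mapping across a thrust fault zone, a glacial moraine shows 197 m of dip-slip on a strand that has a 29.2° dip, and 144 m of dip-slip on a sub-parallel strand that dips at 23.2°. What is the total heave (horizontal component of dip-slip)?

heave_A = 197 × cos(29.2°) = 172 m
heave_B = 144 × cos(23.2°) = 132.4 m
total = 172 + 132.4 = 304 m

304 m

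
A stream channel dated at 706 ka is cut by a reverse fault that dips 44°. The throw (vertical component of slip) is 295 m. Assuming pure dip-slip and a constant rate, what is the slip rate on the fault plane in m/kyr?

0.602 m/kyr

dip-slip = throw / sin(dip) = 295 m / sin(44°) = 424.7 m
rate = 424.7 m / 706 ka = 0.000602 m/yr = 0.602 m/kyr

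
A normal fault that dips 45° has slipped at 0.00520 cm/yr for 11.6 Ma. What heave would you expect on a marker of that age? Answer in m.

dip-slip = rate × time = 0.00520 cm/yr × 11.6 Ma = 603.2 m
heave = dip-slip × cos(dip) = 603.2 × cos(45°) = 427 m

427 m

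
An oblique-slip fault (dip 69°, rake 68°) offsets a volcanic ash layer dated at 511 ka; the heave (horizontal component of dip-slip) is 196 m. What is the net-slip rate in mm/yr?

dip-slip = heave / cos(dip) = 196 / cos(69°) = 546.9 m
net slip = dip-slip / sin(rake) = 546.9 / sin(68°) = 589.9 m
rate = 589.9 m / 511 ka = 0.00115 m/yr = 1.15 mm/yr

1.15 mm/yr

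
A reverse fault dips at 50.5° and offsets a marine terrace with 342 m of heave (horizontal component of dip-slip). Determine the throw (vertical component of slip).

415 m

throw = heave × tan(dip) = 342 × tan(50.5°) = 415 m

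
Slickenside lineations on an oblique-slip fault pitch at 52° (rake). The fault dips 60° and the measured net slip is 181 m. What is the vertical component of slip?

dip-slip = net slip × sin(rake) = 181 m × sin(52°) = 142.6 m
throw = dip-slip × sin(dip) = 142.6 × sin(60°) = 124 m

124 m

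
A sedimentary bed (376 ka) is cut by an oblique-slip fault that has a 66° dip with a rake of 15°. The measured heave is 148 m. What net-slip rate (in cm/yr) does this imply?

0.374 cm/yr

dip-slip = heave / cos(dip) = 148 / cos(66°) = 363.9 m
net slip = dip-slip / sin(rake) = 363.9 / sin(15°) = 1406 m
rate = 1406 m / 376 ka = 0.00374 m/yr = 0.374 cm/yr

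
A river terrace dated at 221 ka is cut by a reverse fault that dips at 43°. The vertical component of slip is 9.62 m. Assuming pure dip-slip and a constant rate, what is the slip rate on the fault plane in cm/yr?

dip-slip = throw / sin(dip) = 9.62 m / sin(43°) = 14.11 m
rate = 14.11 m / 221 ka = 0.0000638 m/yr = 0.00638 cm/yr

0.00638 cm/yr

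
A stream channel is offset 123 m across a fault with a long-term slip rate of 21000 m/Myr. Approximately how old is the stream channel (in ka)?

5.86 ka

age = offset / rate = 123 m / (21000 m/Myr) = 5860 yr = 5.86 ka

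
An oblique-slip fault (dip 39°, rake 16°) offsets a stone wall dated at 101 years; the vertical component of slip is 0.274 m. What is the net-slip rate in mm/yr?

15.6 mm/yr

dip-slip = throw / sin(dip) = 0.274 / sin(39°) = 0.4354 m
net slip = dip-slip / sin(rake) = 0.4354 / sin(16°) = 1.580 m
rate = 1.580 m / 101 years = 0.0156 m/yr = 15.6 mm/yr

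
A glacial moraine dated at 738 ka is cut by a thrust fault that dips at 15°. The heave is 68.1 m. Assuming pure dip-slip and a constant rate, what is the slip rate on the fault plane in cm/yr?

dip-slip = heave / cos(dip) = 68.1 m / cos(15°) = 70.50 m
rate = 70.50 m / 738 ka = 0.0000955 m/yr = 0.00955 cm/yr

0.00955 cm/yr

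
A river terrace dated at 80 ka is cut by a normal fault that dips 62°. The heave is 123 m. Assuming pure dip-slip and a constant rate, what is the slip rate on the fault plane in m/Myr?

3270 m/Myr

dip-slip = heave / cos(dip) = 123 m / cos(62°) = 262 m
rate = 262 m / 80 ka = 0.00327 m/yr = 3270 m/Myr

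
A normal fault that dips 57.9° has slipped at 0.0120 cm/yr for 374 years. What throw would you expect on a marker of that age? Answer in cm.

3.80 cm

dip-slip = rate × time = 0.0120 cm/yr × 374 years = 0.04488 m
throw = dip-slip × sin(dip) = 0.04488 × sin(57.9°) = 0.0380 m = 3.80 cm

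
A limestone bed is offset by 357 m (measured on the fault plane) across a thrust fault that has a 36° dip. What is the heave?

heave = dip-slip × cos(dip) = 357 m × cos(36°) = 289 m

289 m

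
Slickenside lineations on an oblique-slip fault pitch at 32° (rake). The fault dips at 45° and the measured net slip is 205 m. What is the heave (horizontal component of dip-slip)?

dip-slip = net slip × sin(rake) = 205 m × sin(32°) = 108.6 m
heave = dip-slip × cos(dip) = 108.6 × cos(45°) = 76.8 m

76.8 m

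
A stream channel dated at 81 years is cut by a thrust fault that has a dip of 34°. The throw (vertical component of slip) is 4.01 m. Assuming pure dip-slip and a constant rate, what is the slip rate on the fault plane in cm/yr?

8.85 cm/yr

dip-slip = throw / sin(dip) = 4.01 m / sin(34°) = 7.171 m
rate = 7.171 m / 81 years = 0.0885 m/yr = 8.85 cm/yr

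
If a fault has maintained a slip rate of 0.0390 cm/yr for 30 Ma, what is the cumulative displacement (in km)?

11.7 km

slip = rate × time = 0.0390 cm/yr × 30 Ma = 11700 m = 11.7 km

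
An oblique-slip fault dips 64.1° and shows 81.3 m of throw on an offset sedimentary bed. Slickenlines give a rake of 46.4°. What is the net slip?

dip-slip = throw / sin(dip) = 81.3 / sin(64.1°) = 90.38 m
net slip = dip-slip / sin(rake) = 90.38 / sin(46.4°) = 125 m

125 m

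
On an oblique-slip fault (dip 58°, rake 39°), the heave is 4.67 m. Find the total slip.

dip-slip = heave / cos(dip) = 4.67 / cos(58°) = 8.813 m
net slip = dip-slip / sin(rake) = 8.813 / sin(39°) = 14 m

14 m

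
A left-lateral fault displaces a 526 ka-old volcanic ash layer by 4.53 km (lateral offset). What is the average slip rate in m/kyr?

rate = 4.53 km / 526 ka = 0.00861 m/yr = 8.61 m/kyr

8.61 m/kyr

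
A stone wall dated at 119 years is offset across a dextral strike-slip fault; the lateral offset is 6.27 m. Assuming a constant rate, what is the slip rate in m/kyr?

52.7 m/kyr

rate = 6.27 m / 119 years = 0.0527 m/yr = 52.7 m/kyr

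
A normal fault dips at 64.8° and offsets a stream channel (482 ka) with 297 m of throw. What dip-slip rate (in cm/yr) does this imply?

dip-slip = throw / sin(dip) = 297 m / sin(64.8°) = 328.2 m
rate = 328.2 m / 482 ka = 0.000681 m/yr = 0.0681 cm/yr

0.0681 cm/yr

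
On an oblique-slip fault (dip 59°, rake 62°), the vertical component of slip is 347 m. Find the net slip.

458 m

dip-slip = throw / sin(dip) = 347 / sin(59°) = 404.8 m
net slip = dip-slip / sin(rake) = 404.8 / sin(62°) = 458 m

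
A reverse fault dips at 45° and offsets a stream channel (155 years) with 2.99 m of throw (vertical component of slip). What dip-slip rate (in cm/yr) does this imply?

2.73 cm/yr

dip-slip = throw / sin(dip) = 2.99 m / sin(45°) = 4.228 m
rate = 4.228 m / 155 years = 0.0273 m/yr = 2.73 cm/yr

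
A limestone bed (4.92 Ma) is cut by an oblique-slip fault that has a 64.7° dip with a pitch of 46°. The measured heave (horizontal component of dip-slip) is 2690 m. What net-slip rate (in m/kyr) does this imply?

dip-slip = heave / cos(dip) = 2690 / cos(64.7°) = 6294 m
net slip = dip-slip / sin(rake) = 6294 / sin(46°) = 8750 m
rate = 8750 m / 4.92 Ma = 0.00178 m/yr = 1.78 m/kyr

1.78 m/kyr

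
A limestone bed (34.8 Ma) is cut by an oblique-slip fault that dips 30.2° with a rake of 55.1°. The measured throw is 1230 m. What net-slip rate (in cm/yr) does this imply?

dip-slip = throw / sin(dip) = 1230 / sin(30.2°) = 2445 m
net slip = dip-slip / sin(rake) = 2445 / sin(55.1°) = 2981 m
rate = 2981 m / 34.8 Ma = 0.0000857 m/yr = 0.00857 cm/yr

0.00857 cm/yr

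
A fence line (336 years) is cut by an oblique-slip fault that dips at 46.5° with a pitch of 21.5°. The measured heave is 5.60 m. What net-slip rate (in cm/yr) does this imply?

6.61 cm/yr

dip-slip = heave / cos(dip) = 5.60 / cos(46.5°) = 8.135 m
net slip = dip-slip / sin(rake) = 8.135 / sin(21.5°) = 22.20 m
rate = 22.20 m / 336 years = 0.0661 m/yr = 6.61 cm/yr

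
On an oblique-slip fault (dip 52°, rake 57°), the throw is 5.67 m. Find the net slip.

dip-slip = throw / sin(dip) = 5.67 / sin(52°) = 7.195 m
net slip = dip-slip / sin(rake) = 7.195 / sin(57°) = 8.58 m

8.58 m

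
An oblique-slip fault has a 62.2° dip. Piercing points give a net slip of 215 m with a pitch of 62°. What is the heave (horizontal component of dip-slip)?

88.5 m

dip-slip = net slip × sin(rake) = 215 m × sin(62°) = 189.8 m
heave = dip-slip × cos(dip) = 189.8 × cos(62.2°) = 88.5 m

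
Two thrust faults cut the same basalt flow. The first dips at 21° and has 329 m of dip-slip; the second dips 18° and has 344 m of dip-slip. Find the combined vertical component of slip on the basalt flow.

224 m

throw_A = 329 × sin(21°) = 117.9 m
throw_B = 344 × sin(18°) = 106.3 m
total = 117.9 + 106.3 = 224 m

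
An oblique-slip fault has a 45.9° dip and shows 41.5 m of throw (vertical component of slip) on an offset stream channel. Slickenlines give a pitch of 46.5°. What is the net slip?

dip-slip = throw / sin(dip) = 41.5 / sin(45.9°) = 57.79 m
net slip = dip-slip / sin(rake) = 57.79 / sin(46.5°) = 79.7 m

79.7 m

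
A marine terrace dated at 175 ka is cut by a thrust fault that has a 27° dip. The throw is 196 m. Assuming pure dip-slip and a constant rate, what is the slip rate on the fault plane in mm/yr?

dip-slip = throw / sin(dip) = 196 m / sin(27°) = 431.7 m
rate = 431.7 m / 175 ka = 0.00247 m/yr = 2.47 mm/yr

2.47 mm/yr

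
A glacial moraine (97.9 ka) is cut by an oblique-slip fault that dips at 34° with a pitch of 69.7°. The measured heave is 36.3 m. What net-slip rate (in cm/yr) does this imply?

dip-slip = heave / cos(dip) = 36.3 / cos(34°) = 43.79 m
net slip = dip-slip / sin(rake) = 43.79 / sin(69.7°) = 46.69 m
rate = 46.69 m / 97.9 ka = 0.000477 m/yr = 0.0477 cm/yr

0.0477 cm/yr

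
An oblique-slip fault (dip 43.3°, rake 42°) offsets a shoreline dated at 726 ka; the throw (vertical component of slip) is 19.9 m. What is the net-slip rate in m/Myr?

dip-slip = throw / sin(dip) = 19.9 / sin(43.3°) = 29.02 m
net slip = dip-slip / sin(rake) = 29.02 / sin(42°) = 43.36 m
rate = 43.36 m / 726 ka = 0.0000597 m/yr = 59.7 m/Myr

59.7 m/Myr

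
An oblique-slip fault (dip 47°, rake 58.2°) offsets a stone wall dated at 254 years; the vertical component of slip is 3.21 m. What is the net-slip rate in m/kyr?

dip-slip = throw / sin(dip) = 3.21 / sin(47°) = 4.389 m
net slip = dip-slip / sin(rake) = 4.389 / sin(58.2°) = 5.164 m
rate = 5.164 m / 254 years = 0.0203 m/yr = 20.3 m/kyr

20.3 m/kyr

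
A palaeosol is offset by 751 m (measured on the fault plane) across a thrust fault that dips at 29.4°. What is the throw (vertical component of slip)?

throw = dip-slip × sin(dip) = 751 m × sin(29.4°) = 369 m

369 m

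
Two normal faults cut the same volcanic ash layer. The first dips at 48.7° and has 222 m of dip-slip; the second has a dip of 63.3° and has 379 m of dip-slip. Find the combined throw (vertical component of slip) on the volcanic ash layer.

505 m

throw_A = 222 × sin(48.7°) = 166.8 m
throw_B = 379 × sin(63.3°) = 338.6 m
total = 166.8 + 338.6 = 505 m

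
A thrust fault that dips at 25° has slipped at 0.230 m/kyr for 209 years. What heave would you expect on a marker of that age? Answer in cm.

4.36 cm

dip-slip = rate × time = 0.230 m/kyr × 209 years = 0.04807 m
heave = dip-slip × cos(dip) = 0.04807 × cos(25°) = 0.0436 m = 4.36 cm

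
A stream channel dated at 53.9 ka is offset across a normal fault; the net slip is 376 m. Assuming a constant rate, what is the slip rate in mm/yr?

rate = 376 m / 53.9 ka = 0.00698 m/yr = 6.98 mm/yr

6.98 mm/yr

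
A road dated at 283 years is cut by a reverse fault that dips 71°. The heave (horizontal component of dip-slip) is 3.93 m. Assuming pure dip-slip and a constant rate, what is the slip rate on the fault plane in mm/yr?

dip-slip = heave / cos(dip) = 3.93 m / cos(71°) = 12.07 m
rate = 12.07 m / 283 years = 0.0427 m/yr = 42.7 mm/yr

42.7 mm/yr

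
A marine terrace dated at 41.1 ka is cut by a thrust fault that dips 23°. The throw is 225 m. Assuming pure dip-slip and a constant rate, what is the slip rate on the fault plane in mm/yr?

dip-slip = throw / sin(dip) = 225 m / sin(23°) = 575.8 m
rate = 575.8 m / 41.1 ka = 0.0140 m/yr = 14 mm/yr

14 mm/yr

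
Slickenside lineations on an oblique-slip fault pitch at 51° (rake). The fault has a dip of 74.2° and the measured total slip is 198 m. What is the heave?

41.9 m

dip-slip = net slip × sin(rake) = 198 m × sin(51°) = 153.9 m
heave = dip-slip × cos(dip) = 153.9 × cos(74.2°) = 41.9 m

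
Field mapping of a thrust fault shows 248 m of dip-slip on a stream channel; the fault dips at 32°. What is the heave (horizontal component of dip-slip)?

210 m

heave = dip-slip × cos(dip) = 248 m × cos(32°) = 210 m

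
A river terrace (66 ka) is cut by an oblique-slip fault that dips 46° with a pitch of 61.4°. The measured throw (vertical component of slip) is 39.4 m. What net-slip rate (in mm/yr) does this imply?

dip-slip = throw / sin(dip) = 39.4 / sin(46°) = 54.77 m
net slip = dip-slip / sin(rake) = 54.77 / sin(61.4°) = 62.38 m
rate = 62.38 m / 66 ka = 0.000945 m/yr = 0.945 mm/yr

0.945 mm/yr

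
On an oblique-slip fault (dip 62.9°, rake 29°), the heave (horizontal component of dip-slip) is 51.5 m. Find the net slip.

dip-slip = heave / cos(dip) = 51.5 / cos(62.9°) = 113.1 m
net slip = dip-slip / sin(rake) = 113.1 / sin(29°) = 233 m

233 m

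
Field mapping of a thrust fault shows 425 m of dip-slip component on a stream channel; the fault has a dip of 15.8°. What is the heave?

409 m

heave = dip-slip × cos(dip) = 425 m × cos(15.8°) = 409 m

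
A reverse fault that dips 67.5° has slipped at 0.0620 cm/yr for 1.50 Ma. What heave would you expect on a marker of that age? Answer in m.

dip-slip = rate × time = 0.0620 cm/yr × 1.50 Ma = 930 m
heave = dip-slip × cos(dip) = 930 × cos(67.5°) = 356 m

356 m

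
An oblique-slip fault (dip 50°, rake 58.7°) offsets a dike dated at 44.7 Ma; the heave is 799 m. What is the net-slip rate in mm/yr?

dip-slip = heave / cos(dip) = 799 / cos(50°) = 1243 m
net slip = dip-slip / sin(rake) = 1243 / sin(58.7°) = 1455 m
rate = 1455 m / 44.7 Ma = 0.0000325 m/yr = 0.0325 mm/yr

0.0325 mm/yr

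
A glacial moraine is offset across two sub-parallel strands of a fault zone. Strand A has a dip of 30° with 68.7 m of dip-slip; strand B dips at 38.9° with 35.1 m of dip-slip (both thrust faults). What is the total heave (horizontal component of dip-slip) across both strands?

86.8 m

heave_A = 68.7 × cos(30°) = 59.50 m
heave_B = 35.1 × cos(38.9°) = 27.32 m
total = 59.50 + 27.32 = 86.8 m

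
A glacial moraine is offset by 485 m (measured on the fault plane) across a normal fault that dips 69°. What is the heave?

heave = dip-slip × cos(dip) = 485 m × cos(69°) = 174 m

174 m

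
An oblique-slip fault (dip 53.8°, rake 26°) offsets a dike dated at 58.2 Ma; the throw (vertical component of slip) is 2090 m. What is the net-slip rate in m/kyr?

0.102 m/kyr

dip-slip = throw / sin(dip) = 2090 / sin(53.8°) = 2590 m
net slip = dip-slip / sin(rake) = 2590 / sin(26°) = 5908 m
rate = 5908 m / 58.2 Ma = 0.000102 m/yr = 0.102 m/kyr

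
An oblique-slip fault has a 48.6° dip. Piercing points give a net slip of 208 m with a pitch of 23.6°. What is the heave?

dip-slip = net slip × sin(rake) = 208 m × sin(23.6°) = 83.27 m
heave = dip-slip × cos(dip) = 83.27 × cos(48.6°) = 55.1 m

55.1 m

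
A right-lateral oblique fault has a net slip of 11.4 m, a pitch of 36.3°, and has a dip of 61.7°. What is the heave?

dip-slip = net slip × sin(rake) = 11.4 m × sin(36.3°) = 6.749 m
heave = dip-slip × cos(dip) = 6.749 × cos(61.7°) = 3.20 m

3.20 m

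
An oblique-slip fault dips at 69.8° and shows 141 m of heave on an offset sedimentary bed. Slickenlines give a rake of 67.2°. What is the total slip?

443 m

dip-slip = heave / cos(dip) = 141 / cos(69.8°) = 408.3 m
net slip = dip-slip / sin(rake) = 408.3 / sin(67.2°) = 443 m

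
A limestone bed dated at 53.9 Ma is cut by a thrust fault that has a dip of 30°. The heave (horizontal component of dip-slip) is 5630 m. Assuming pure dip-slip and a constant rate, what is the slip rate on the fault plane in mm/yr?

dip-slip = heave / cos(dip) = 5630 m / cos(30°) = 6501 m
rate = 6501 m / 53.9 Ma = 0.000121 m/yr = 0.121 mm/yr

0.121 mm/yr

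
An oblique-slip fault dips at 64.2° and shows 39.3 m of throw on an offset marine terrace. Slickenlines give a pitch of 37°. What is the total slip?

72.5 m

dip-slip = throw / sin(dip) = 39.3 / sin(64.2°) = 43.65 m
net slip = dip-slip / sin(rake) = 43.65 / sin(37°) = 72.5 m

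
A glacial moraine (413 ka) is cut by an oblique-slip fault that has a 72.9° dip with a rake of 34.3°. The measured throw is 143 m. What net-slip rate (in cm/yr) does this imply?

0.0643 cm/yr

dip-slip = throw / sin(dip) = 143 / sin(72.9°) = 149.6 m
net slip = dip-slip / sin(rake) = 149.6 / sin(34.3°) = 265.5 m
rate = 265.5 m / 413 ka = 0.000643 m/yr = 0.0643 cm/yr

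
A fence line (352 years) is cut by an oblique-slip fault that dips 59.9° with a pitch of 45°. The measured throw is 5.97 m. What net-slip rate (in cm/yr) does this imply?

2.77 cm/yr

dip-slip = throw / sin(dip) = 5.97 / sin(59.9°) = 6.901 m
net slip = dip-slip / sin(rake) = 6.901 / sin(45°) = 9.759 m
rate = 9.759 m / 352 years = 0.0277 m/yr = 2.77 cm/yr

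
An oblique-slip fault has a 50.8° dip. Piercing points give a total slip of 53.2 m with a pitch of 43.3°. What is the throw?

28.3 m

dip-slip = net slip × sin(rake) = 53.2 m × sin(43.3°) = 36.49 m
throw = dip-slip × sin(dip) = 36.49 × sin(50.8°) = 28.3 m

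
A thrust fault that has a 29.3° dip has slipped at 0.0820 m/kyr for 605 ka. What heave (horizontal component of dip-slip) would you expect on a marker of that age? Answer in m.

43.3 m

dip-slip = rate × time = 0.0820 m/kyr × 605 ka = 49.61 m
heave = dip-slip × cos(dip) = 49.61 × cos(29.3°) = 43.3 m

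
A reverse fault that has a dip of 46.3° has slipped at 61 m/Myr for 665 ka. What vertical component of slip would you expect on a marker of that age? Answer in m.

dip-slip = rate × time = 61 m/Myr × 665 ka = 40.56 m
throw = dip-slip × sin(dip) = 40.56 × sin(46.3°) = 29.3 m

29.3 m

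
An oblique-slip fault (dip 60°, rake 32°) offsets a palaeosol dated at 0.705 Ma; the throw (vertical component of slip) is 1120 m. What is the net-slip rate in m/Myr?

3460 m/Myr

dip-slip = throw / sin(dip) = 1120 / sin(60°) = 1293 m
net slip = dip-slip / sin(rake) = 1293 / sin(32°) = 2440 m
rate = 2440 m / 0.705 Ma = 0.00346 m/yr = 3460 m/Myr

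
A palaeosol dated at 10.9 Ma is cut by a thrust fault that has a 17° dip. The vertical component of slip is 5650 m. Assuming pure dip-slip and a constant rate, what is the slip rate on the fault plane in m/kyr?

1.77 m/kyr

dip-slip = throw / sin(dip) = 5650 m / sin(17°) = 19320 m
rate = 19320 m / 10.9 Ma = 0.00177 m/yr = 1.77 m/kyr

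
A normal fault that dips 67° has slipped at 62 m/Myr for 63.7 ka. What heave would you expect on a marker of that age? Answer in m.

1.54 m

dip-slip = rate × time = 62 m/Myr × 63.7 ka = 3.949 m
heave = dip-slip × cos(dip) = 3.949 × cos(67°) = 1.54 m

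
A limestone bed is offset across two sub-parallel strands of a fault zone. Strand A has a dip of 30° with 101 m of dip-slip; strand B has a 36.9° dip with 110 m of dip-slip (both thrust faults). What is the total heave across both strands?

175 m

heave_A = 101 × cos(30°) = 87.47 m
heave_B = 110 × cos(36.9°) = 87.97 m
total = 87.47 + 87.97 = 175 m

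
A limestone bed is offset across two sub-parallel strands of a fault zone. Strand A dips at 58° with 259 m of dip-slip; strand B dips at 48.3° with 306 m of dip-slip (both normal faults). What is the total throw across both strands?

throw_A = 259 × sin(58°) = 219.6 m
throw_B = 306 × sin(48.3°) = 228.5 m
total = 219.6 + 228.5 = 448 m

448 m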